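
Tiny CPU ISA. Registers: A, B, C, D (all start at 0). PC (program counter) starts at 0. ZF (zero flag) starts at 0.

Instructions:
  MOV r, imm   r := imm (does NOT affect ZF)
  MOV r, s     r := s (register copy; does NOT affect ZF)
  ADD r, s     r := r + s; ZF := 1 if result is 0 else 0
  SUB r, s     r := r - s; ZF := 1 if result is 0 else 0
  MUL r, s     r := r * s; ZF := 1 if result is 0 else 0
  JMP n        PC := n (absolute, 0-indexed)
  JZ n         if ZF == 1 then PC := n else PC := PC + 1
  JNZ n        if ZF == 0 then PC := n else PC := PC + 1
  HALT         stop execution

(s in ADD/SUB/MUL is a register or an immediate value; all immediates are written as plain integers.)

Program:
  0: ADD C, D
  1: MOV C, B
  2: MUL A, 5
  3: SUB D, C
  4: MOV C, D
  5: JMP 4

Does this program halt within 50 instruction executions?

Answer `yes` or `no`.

Answer: no

Derivation:
Step 1: PC=0 exec 'ADD C, D'. After: A=0 B=0 C=0 D=0 ZF=1 PC=1
Step 2: PC=1 exec 'MOV C, B'. After: A=0 B=0 C=0 D=0 ZF=1 PC=2
Step 3: PC=2 exec 'MUL A, 5'. After: A=0 B=0 C=0 D=0 ZF=1 PC=3
Step 4: PC=3 exec 'SUB D, C'. After: A=0 B=0 C=0 D=0 ZF=1 PC=4
Step 5: PC=4 exec 'MOV C, D'. After: A=0 B=0 C=0 D=0 ZF=1 PC=5
Step 6: PC=5 exec 'JMP 4'. After: A=0 B=0 C=0 D=0 ZF=1 PC=4
State after step 6 equals state after step 4: the program is in a cycle of length 2 and will never halt.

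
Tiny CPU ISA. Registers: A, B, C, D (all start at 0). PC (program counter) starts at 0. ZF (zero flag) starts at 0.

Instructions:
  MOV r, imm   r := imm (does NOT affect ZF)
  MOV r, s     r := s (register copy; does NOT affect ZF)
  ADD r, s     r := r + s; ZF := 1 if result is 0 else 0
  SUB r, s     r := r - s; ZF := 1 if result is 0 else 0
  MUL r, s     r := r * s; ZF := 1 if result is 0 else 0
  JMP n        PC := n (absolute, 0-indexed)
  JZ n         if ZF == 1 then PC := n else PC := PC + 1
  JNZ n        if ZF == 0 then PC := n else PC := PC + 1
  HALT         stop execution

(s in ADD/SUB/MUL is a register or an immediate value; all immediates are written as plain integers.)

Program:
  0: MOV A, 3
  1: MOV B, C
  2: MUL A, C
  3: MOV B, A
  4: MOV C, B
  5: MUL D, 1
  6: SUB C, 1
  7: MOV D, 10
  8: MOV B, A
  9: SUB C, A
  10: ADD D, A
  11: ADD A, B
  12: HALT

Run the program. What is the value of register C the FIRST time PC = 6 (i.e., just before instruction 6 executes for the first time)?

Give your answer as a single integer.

Step 1: PC=0 exec 'MOV A, 3'. After: A=3 B=0 C=0 D=0 ZF=0 PC=1
Step 2: PC=1 exec 'MOV B, C'. After: A=3 B=0 C=0 D=0 ZF=0 PC=2
Step 3: PC=2 exec 'MUL A, C'. After: A=0 B=0 C=0 D=0 ZF=1 PC=3
Step 4: PC=3 exec 'MOV B, A'. After: A=0 B=0 C=0 D=0 ZF=1 PC=4
Step 5: PC=4 exec 'MOV C, B'. After: A=0 B=0 C=0 D=0 ZF=1 PC=5
Step 6: PC=5 exec 'MUL D, 1'. After: A=0 B=0 C=0 D=0 ZF=1 PC=6
First time PC=6: C=0

0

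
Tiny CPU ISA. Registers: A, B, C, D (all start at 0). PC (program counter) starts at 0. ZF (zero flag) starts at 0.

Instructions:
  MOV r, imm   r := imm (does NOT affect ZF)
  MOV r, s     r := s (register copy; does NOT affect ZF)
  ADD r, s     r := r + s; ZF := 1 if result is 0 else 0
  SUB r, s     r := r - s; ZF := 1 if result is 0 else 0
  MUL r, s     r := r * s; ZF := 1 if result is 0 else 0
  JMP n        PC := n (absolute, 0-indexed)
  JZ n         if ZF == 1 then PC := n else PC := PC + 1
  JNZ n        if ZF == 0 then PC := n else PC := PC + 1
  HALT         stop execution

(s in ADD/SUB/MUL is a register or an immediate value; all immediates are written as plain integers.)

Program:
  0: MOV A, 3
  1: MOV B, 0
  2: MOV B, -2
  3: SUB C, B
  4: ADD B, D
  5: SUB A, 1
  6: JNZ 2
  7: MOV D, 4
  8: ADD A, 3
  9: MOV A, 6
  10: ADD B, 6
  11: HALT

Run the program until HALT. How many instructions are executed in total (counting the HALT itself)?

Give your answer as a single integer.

Step 1: PC=0 exec 'MOV A, 3'. After: A=3 B=0 C=0 D=0 ZF=0 PC=1
Step 2: PC=1 exec 'MOV B, 0'. After: A=3 B=0 C=0 D=0 ZF=0 PC=2
Step 3: PC=2 exec 'MOV B, -2'. After: A=3 B=-2 C=0 D=0 ZF=0 PC=3
Step 4: PC=3 exec 'SUB C, B'. After: A=3 B=-2 C=2 D=0 ZF=0 PC=4
Step 5: PC=4 exec 'ADD B, D'. After: A=3 B=-2 C=2 D=0 ZF=0 PC=5
Step 6: PC=5 exec 'SUB A, 1'. After: A=2 B=-2 C=2 D=0 ZF=0 PC=6
Step 7: PC=6 exec 'JNZ 2'. After: A=2 B=-2 C=2 D=0 ZF=0 PC=2
Step 8: PC=2 exec 'MOV B, -2'. After: A=2 B=-2 C=2 D=0 ZF=0 PC=3
Step 9: PC=3 exec 'SUB C, B'. After: A=2 B=-2 C=4 D=0 ZF=0 PC=4
Step 10: PC=4 exec 'ADD B, D'. After: A=2 B=-2 C=4 D=0 ZF=0 PC=5
Step 11: PC=5 exec 'SUB A, 1'. After: A=1 B=-2 C=4 D=0 ZF=0 PC=6
Step 12: PC=6 exec 'JNZ 2'. After: A=1 B=-2 C=4 D=0 ZF=0 PC=2
Step 13: PC=2 exec 'MOV B, -2'. After: A=1 B=-2 C=4 D=0 ZF=0 PC=3
Step 14: PC=3 exec 'SUB C, B'. After: A=1 B=-2 C=6 D=0 ZF=0 PC=4
Step 15: PC=4 exec 'ADD B, D'. After: A=1 B=-2 C=6 D=0 ZF=0 PC=5
Step 16: PC=5 exec 'SUB A, 1'. After: A=0 B=-2 C=6 D=0 ZF=1 PC=6
Step 17: PC=6 exec 'JNZ 2'. After: A=0 B=-2 C=6 D=0 ZF=1 PC=7
Step 18: PC=7 exec 'MOV D, 4'. After: A=0 B=-2 C=6 D=4 ZF=1 PC=8
Step 19: PC=8 exec 'ADD A, 3'. After: A=3 B=-2 C=6 D=4 ZF=0 PC=9
Step 20: PC=9 exec 'MOV A, 6'. After: A=6 B=-2 C=6 D=4 ZF=0 PC=10
Step 21: PC=10 exec 'ADD B, 6'. After: A=6 B=4 C=6 D=4 ZF=0 PC=11
Step 22: PC=11 exec 'HALT'. After: A=6 B=4 C=6 D=4 ZF=0 PC=11 HALTED
Total instructions executed: 22

Answer: 22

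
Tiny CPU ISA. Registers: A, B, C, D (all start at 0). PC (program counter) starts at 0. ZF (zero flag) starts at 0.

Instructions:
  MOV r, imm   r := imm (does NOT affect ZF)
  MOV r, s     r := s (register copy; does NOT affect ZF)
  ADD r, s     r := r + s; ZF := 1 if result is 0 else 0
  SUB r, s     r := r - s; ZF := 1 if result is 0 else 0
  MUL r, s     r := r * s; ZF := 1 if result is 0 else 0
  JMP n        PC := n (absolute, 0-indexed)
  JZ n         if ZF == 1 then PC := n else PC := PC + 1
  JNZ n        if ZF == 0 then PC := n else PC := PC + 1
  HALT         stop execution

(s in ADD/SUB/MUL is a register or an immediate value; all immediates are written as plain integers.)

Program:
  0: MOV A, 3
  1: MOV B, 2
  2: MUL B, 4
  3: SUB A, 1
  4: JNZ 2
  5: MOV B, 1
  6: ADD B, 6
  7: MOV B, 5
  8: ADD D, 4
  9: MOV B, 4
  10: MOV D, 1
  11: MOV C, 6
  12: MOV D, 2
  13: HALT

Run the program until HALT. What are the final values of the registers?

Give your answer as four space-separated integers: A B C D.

Answer: 0 4 6 2

Derivation:
Step 1: PC=0 exec 'MOV A, 3'. After: A=3 B=0 C=0 D=0 ZF=0 PC=1
Step 2: PC=1 exec 'MOV B, 2'. After: A=3 B=2 C=0 D=0 ZF=0 PC=2
Step 3: PC=2 exec 'MUL B, 4'. After: A=3 B=8 C=0 D=0 ZF=0 PC=3
Step 4: PC=3 exec 'SUB A, 1'. After: A=2 B=8 C=0 D=0 ZF=0 PC=4
Step 5: PC=4 exec 'JNZ 2'. After: A=2 B=8 C=0 D=0 ZF=0 PC=2
Step 6: PC=2 exec 'MUL B, 4'. After: A=2 B=32 C=0 D=0 ZF=0 PC=3
Step 7: PC=3 exec 'SUB A, 1'. After: A=1 B=32 C=0 D=0 ZF=0 PC=4
Step 8: PC=4 exec 'JNZ 2'. After: A=1 B=32 C=0 D=0 ZF=0 PC=2
Step 9: PC=2 exec 'MUL B, 4'. After: A=1 B=128 C=0 D=0 ZF=0 PC=3
Step 10: PC=3 exec 'SUB A, 1'. After: A=0 B=128 C=0 D=0 ZF=1 PC=4
Step 11: PC=4 exec 'JNZ 2'. After: A=0 B=128 C=0 D=0 ZF=1 PC=5
Step 12: PC=5 exec 'MOV B, 1'. After: A=0 B=1 C=0 D=0 ZF=1 PC=6
Step 13: PC=6 exec 'ADD B, 6'. After: A=0 B=7 C=0 D=0 ZF=0 PC=7
Step 14: PC=7 exec 'MOV B, 5'. After: A=0 B=5 C=0 D=0 ZF=0 PC=8
Step 15: PC=8 exec 'ADD D, 4'. After: A=0 B=5 C=0 D=4 ZF=0 PC=9
Step 16: PC=9 exec 'MOV B, 4'. After: A=0 B=4 C=0 D=4 ZF=0 PC=10
Step 17: PC=10 exec 'MOV D, 1'. After: A=0 B=4 C=0 D=1 ZF=0 PC=11
Step 18: PC=11 exec 'MOV C, 6'. After: A=0 B=4 C=6 D=1 ZF=0 PC=12
Step 19: PC=12 exec 'MOV D, 2'. After: A=0 B=4 C=6 D=2 ZF=0 PC=13
Step 20: PC=13 exec 'HALT'. After: A=0 B=4 C=6 D=2 ZF=0 PC=13 HALTED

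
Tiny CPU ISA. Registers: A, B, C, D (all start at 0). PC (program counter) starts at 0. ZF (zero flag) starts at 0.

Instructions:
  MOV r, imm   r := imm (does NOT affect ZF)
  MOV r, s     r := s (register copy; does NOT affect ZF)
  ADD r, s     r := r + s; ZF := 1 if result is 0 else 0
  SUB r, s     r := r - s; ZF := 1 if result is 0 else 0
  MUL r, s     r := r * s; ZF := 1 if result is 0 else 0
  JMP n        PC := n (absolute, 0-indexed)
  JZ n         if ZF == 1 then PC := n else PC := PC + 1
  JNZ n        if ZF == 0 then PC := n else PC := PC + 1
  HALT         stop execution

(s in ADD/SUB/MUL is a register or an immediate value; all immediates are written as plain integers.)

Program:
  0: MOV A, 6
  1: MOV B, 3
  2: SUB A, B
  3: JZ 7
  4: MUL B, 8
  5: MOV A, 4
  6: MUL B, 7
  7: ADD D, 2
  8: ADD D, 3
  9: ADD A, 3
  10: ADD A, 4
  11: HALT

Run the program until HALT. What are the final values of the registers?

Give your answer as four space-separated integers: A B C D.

Step 1: PC=0 exec 'MOV A, 6'. After: A=6 B=0 C=0 D=0 ZF=0 PC=1
Step 2: PC=1 exec 'MOV B, 3'. After: A=6 B=3 C=0 D=0 ZF=0 PC=2
Step 3: PC=2 exec 'SUB A, B'. After: A=3 B=3 C=0 D=0 ZF=0 PC=3
Step 4: PC=3 exec 'JZ 7'. After: A=3 B=3 C=0 D=0 ZF=0 PC=4
Step 5: PC=4 exec 'MUL B, 8'. After: A=3 B=24 C=0 D=0 ZF=0 PC=5
Step 6: PC=5 exec 'MOV A, 4'. After: A=4 B=24 C=0 D=0 ZF=0 PC=6
Step 7: PC=6 exec 'MUL B, 7'. After: A=4 B=168 C=0 D=0 ZF=0 PC=7
Step 8: PC=7 exec 'ADD D, 2'. After: A=4 B=168 C=0 D=2 ZF=0 PC=8
Step 9: PC=8 exec 'ADD D, 3'. After: A=4 B=168 C=0 D=5 ZF=0 PC=9
Step 10: PC=9 exec 'ADD A, 3'. After: A=7 B=168 C=0 D=5 ZF=0 PC=10
Step 11: PC=10 exec 'ADD A, 4'. After: A=11 B=168 C=0 D=5 ZF=0 PC=11
Step 12: PC=11 exec 'HALT'. After: A=11 B=168 C=0 D=5 ZF=0 PC=11 HALTED

Answer: 11 168 0 5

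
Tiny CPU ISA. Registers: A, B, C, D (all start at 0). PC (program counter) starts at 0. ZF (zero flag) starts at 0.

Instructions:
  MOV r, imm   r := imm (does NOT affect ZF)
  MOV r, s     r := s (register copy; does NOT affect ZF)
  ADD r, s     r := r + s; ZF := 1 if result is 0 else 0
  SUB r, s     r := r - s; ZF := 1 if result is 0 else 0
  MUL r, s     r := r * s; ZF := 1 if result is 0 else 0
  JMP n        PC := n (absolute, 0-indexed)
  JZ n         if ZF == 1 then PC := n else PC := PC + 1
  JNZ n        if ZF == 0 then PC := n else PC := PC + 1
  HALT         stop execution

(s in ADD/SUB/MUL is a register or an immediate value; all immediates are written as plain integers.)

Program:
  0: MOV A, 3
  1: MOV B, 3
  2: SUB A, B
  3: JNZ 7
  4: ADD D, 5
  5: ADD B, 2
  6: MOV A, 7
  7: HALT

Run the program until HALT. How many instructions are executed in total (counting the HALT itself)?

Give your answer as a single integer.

Step 1: PC=0 exec 'MOV A, 3'. After: A=3 B=0 C=0 D=0 ZF=0 PC=1
Step 2: PC=1 exec 'MOV B, 3'. After: A=3 B=3 C=0 D=0 ZF=0 PC=2
Step 3: PC=2 exec 'SUB A, B'. After: A=0 B=3 C=0 D=0 ZF=1 PC=3
Step 4: PC=3 exec 'JNZ 7'. After: A=0 B=3 C=0 D=0 ZF=1 PC=4
Step 5: PC=4 exec 'ADD D, 5'. After: A=0 B=3 C=0 D=5 ZF=0 PC=5
Step 6: PC=5 exec 'ADD B, 2'. After: A=0 B=5 C=0 D=5 ZF=0 PC=6
Step 7: PC=6 exec 'MOV A, 7'. After: A=7 B=5 C=0 D=5 ZF=0 PC=7
Step 8: PC=7 exec 'HALT'. After: A=7 B=5 C=0 D=5 ZF=0 PC=7 HALTED
Total instructions executed: 8

Answer: 8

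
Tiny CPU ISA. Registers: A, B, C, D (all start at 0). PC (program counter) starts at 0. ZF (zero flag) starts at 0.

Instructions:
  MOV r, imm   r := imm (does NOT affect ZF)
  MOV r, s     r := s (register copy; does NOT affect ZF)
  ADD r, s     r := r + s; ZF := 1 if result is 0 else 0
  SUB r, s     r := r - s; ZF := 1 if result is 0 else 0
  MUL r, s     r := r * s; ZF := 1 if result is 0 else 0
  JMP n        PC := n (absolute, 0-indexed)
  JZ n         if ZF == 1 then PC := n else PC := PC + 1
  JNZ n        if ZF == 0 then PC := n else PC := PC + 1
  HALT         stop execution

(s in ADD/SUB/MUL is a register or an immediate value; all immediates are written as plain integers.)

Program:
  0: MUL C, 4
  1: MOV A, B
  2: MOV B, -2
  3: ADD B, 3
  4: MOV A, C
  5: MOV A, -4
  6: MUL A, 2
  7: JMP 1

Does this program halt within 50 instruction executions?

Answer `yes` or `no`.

Step 1: PC=0 exec 'MUL C, 4'. After: A=0 B=0 C=0 D=0 ZF=1 PC=1
Step 2: PC=1 exec 'MOV A, B'. After: A=0 B=0 C=0 D=0 ZF=1 PC=2
Step 3: PC=2 exec 'MOV B, -2'. After: A=0 B=-2 C=0 D=0 ZF=1 PC=3
Step 4: PC=3 exec 'ADD B, 3'. After: A=0 B=1 C=0 D=0 ZF=0 PC=4
Step 5: PC=4 exec 'MOV A, C'. After: A=0 B=1 C=0 D=0 ZF=0 PC=5
Step 6: PC=5 exec 'MOV A, -4'. After: A=-4 B=1 C=0 D=0 ZF=0 PC=6
Step 7: PC=6 exec 'MUL A, 2'. After: A=-8 B=1 C=0 D=0 ZF=0 PC=7
Step 8: PC=7 exec 'JMP 1'. After: A=-8 B=1 C=0 D=0 ZF=0 PC=1
Step 9: PC=1 exec 'MOV A, B'. After: A=1 B=1 C=0 D=0 ZF=0 PC=2
Step 10: PC=2 exec 'MOV B, -2'. After: A=1 B=-2 C=0 D=0 ZF=0 PC=3
Step 11: PC=3 exec 'ADD B, 3'. After: A=1 B=1 C=0 D=0 ZF=0 PC=4
Step 12: PC=4 exec 'MOV A, C'. After: A=0 B=1 C=0 D=0 ZF=0 PC=5
State after step 12 equals state after step 5: the program is in a cycle of length 7 and will never halt.

Answer: no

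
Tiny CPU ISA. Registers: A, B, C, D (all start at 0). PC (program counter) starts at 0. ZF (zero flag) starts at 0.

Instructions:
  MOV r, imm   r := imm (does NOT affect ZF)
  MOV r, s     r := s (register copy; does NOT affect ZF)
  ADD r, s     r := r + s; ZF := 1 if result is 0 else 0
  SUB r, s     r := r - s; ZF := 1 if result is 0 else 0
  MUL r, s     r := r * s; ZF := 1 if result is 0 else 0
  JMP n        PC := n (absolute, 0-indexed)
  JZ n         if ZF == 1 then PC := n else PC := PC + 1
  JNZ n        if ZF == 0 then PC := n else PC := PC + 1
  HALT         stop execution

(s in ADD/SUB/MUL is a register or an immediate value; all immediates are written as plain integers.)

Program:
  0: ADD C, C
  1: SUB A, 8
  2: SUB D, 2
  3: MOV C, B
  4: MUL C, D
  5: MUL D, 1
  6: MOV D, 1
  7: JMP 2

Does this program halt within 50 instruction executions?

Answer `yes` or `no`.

Answer: no

Derivation:
Step 1: PC=0 exec 'ADD C, C'. After: A=0 B=0 C=0 D=0 ZF=1 PC=1
Step 2: PC=1 exec 'SUB A, 8'. After: A=-8 B=0 C=0 D=0 ZF=0 PC=2
Step 3: PC=2 exec 'SUB D, 2'. After: A=-8 B=0 C=0 D=-2 ZF=0 PC=3
Step 4: PC=3 exec 'MOV C, B'. After: A=-8 B=0 C=0 D=-2 ZF=0 PC=4
Step 5: PC=4 exec 'MUL C, D'. After: A=-8 B=0 C=0 D=-2 ZF=1 PC=5
Step 6: PC=5 exec 'MUL D, 1'. After: A=-8 B=0 C=0 D=-2 ZF=0 PC=6
Step 7: PC=6 exec 'MOV D, 1'. After: A=-8 B=0 C=0 D=1 ZF=0 PC=7
Step 8: PC=7 exec 'JMP 2'. After: A=-8 B=0 C=0 D=1 ZF=0 PC=2
Step 9: PC=2 exec 'SUB D, 2'. After: A=-8 B=0 C=0 D=-1 ZF=0 PC=3
Step 10: PC=3 exec 'MOV C, B'. After: A=-8 B=0 C=0 D=-1 ZF=0 PC=4
Step 11: PC=4 exec 'MUL C, D'. After: A=-8 B=0 C=0 D=-1 ZF=1 PC=5
Step 12: PC=5 exec 'MUL D, 1'. After: A=-8 B=0 C=0 D=-1 ZF=0 PC=6
Step 13: PC=6 exec 'MOV D, 1'. After: A=-8 B=0 C=0 D=1 ZF=0 PC=7
State after step 13 equals state after step 7: the program is in a cycle of length 6 and will never halt.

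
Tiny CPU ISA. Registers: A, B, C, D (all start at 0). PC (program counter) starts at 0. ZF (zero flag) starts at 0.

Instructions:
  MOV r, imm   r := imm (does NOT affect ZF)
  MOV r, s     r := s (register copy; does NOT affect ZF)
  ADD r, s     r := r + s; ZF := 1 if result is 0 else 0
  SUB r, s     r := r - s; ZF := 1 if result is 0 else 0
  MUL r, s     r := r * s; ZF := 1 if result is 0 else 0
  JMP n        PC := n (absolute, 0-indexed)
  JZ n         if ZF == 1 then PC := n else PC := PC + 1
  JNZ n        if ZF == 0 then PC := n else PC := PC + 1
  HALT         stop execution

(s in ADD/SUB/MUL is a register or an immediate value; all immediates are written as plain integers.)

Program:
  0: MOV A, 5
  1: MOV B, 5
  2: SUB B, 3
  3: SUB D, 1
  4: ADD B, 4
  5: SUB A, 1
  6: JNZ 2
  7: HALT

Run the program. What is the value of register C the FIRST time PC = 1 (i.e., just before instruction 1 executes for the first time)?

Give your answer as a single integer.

Step 1: PC=0 exec 'MOV A, 5'. After: A=5 B=0 C=0 D=0 ZF=0 PC=1
First time PC=1: C=0

0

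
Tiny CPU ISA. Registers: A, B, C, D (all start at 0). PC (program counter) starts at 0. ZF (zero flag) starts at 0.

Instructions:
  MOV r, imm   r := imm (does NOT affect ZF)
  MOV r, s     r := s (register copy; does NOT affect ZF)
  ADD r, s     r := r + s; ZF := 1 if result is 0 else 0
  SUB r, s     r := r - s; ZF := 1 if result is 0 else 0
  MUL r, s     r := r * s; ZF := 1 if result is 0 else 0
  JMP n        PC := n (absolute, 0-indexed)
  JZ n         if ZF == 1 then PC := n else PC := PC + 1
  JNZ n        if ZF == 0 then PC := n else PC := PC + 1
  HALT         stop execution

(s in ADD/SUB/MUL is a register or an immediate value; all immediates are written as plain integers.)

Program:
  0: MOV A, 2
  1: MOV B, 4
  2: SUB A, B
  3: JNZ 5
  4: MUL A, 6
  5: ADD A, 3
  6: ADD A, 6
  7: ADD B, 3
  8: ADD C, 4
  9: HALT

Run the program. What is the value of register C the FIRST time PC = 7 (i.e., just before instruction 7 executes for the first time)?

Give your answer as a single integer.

Step 1: PC=0 exec 'MOV A, 2'. After: A=2 B=0 C=0 D=0 ZF=0 PC=1
Step 2: PC=1 exec 'MOV B, 4'. After: A=2 B=4 C=0 D=0 ZF=0 PC=2
Step 3: PC=2 exec 'SUB A, B'. After: A=-2 B=4 C=0 D=0 ZF=0 PC=3
Step 4: PC=3 exec 'JNZ 5'. After: A=-2 B=4 C=0 D=0 ZF=0 PC=5
Step 5: PC=5 exec 'ADD A, 3'. After: A=1 B=4 C=0 D=0 ZF=0 PC=6
Step 6: PC=6 exec 'ADD A, 6'. After: A=7 B=4 C=0 D=0 ZF=0 PC=7
First time PC=7: C=0

0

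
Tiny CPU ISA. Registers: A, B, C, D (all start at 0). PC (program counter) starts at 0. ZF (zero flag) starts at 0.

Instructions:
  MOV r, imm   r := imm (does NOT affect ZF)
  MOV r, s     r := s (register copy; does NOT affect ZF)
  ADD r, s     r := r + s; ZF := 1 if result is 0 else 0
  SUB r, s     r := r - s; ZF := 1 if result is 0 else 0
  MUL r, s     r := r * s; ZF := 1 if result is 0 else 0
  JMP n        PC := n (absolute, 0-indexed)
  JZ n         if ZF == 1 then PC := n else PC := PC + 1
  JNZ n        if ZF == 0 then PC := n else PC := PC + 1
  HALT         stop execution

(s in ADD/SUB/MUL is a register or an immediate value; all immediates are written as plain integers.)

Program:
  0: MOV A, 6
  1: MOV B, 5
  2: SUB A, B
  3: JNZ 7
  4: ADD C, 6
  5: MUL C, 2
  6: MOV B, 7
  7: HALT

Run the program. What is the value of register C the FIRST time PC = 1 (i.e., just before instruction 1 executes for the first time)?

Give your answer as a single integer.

Step 1: PC=0 exec 'MOV A, 6'. After: A=6 B=0 C=0 D=0 ZF=0 PC=1
First time PC=1: C=0

0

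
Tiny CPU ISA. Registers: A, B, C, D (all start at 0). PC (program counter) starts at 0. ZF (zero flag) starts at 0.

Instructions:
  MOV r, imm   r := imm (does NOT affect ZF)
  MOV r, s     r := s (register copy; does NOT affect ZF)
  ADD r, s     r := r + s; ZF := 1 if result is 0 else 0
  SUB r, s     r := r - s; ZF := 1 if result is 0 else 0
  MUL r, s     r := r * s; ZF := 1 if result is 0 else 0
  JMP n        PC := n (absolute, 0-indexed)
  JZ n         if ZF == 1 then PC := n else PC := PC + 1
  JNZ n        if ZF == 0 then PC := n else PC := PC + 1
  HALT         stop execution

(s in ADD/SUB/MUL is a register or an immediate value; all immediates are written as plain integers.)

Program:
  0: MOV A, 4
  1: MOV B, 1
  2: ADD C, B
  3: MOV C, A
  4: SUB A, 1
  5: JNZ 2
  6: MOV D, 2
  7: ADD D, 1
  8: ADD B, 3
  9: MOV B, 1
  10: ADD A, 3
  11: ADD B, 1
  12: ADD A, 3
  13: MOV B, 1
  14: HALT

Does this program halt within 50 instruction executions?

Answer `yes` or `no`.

Answer: yes

Derivation:
Step 1: PC=0 exec 'MOV A, 4'. After: A=4 B=0 C=0 D=0 ZF=0 PC=1
Step 2: PC=1 exec 'MOV B, 1'. After: A=4 B=1 C=0 D=0 ZF=0 PC=2
Step 3: PC=2 exec 'ADD C, B'. After: A=4 B=1 C=1 D=0 ZF=0 PC=3
Step 4: PC=3 exec 'MOV C, A'. After: A=4 B=1 C=4 D=0 ZF=0 PC=4
Step 5: PC=4 exec 'SUB A, 1'. After: A=3 B=1 C=4 D=0 ZF=0 PC=5
Step 6: PC=5 exec 'JNZ 2'. After: A=3 B=1 C=4 D=0 ZF=0 PC=2
Step 7: PC=2 exec 'ADD C, B'. After: A=3 B=1 C=5 D=0 ZF=0 PC=3
Step 8: PC=3 exec 'MOV C, A'. After: A=3 B=1 C=3 D=0 ZF=0 PC=4
Step 9: PC=4 exec 'SUB A, 1'. After: A=2 B=1 C=3 D=0 ZF=0 PC=5
Step 10: PC=5 exec 'JNZ 2'. After: A=2 B=1 C=3 D=0 ZF=0 PC=2
Step 11: PC=2 exec 'ADD C, B'. After: A=2 B=1 C=4 D=0 ZF=0 PC=3
Step 12: PC=3 exec 'MOV C, A'. After: A=2 B=1 C=2 D=0 ZF=0 PC=4
Step 13: PC=4 exec 'SUB A, 1'. After: A=1 B=1 C=2 D=0 ZF=0 PC=5
Step 14: PC=5 exec 'JNZ 2'. After: A=1 B=1 C=2 D=0 ZF=0 PC=2
Step 15: PC=2 exec 'ADD C, B'. After: A=1 B=1 C=3 D=0 ZF=0 PC=3
Step 16: PC=3 exec 'MOV C, A'. After: A=1 B=1 C=1 D=0 ZF=0 PC=4
Step 17: PC=4 exec 'SUB A, 1'. After: A=0 B=1 C=1 D=0 ZF=1 PC=5
Step 18: PC=5 exec 'JNZ 2'. After: A=0 B=1 C=1 D=0 ZF=1 PC=6
Step 19: PC=6 exec 'MOV D, 2'. After: A=0 B=1 C=1 D=2 ZF=1 PC=7
Step 20: PC=7 exec 'ADD D, 1'. After: A=0 B=1 C=1 D=3 ZF=0 PC=8
Step 21: PC=8 exec 'ADD B, 3'. After: A=0 B=4 C=1 D=3 ZF=0 PC=9
Step 22: PC=9 exec 'MOV B, 1'. After: A=0 B=1 C=1 D=3 ZF=0 PC=10
Step 23: PC=10 exec 'ADD A, 3'. After: A=3 B=1 C=1 D=3 ZF=0 PC=11
Step 24: PC=11 exec 'ADD B, 1'. After: A=3 B=2 C=1 D=3 ZF=0 PC=12
Step 25: PC=12 exec 'ADD A, 3'. After: A=6 B=2 C=1 D=3 ZF=0 PC=13
Step 26: PC=13 exec 'MOV B, 1'. After: A=6 B=1 C=1 D=3 ZF=0 PC=14
Step 27: PC=14 exec 'HALT'. After: A=6 B=1 C=1 D=3 ZF=0 PC=14 HALTED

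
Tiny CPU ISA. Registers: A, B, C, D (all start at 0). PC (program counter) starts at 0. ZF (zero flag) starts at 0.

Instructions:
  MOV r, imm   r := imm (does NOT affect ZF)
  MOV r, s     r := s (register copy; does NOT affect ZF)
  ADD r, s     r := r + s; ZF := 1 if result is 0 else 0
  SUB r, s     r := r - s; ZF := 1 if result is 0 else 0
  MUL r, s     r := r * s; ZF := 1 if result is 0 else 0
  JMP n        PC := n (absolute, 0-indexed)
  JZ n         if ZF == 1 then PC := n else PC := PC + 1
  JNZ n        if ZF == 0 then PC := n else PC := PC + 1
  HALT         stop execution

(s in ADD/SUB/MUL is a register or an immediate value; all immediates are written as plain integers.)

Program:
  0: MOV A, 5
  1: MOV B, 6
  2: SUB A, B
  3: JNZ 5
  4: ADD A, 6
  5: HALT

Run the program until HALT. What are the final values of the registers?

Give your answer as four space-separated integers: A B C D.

Answer: -1 6 0 0

Derivation:
Step 1: PC=0 exec 'MOV A, 5'. After: A=5 B=0 C=0 D=0 ZF=0 PC=1
Step 2: PC=1 exec 'MOV B, 6'. After: A=5 B=6 C=0 D=0 ZF=0 PC=2
Step 3: PC=2 exec 'SUB A, B'. After: A=-1 B=6 C=0 D=0 ZF=0 PC=3
Step 4: PC=3 exec 'JNZ 5'. After: A=-1 B=6 C=0 D=0 ZF=0 PC=5
Step 5: PC=5 exec 'HALT'. After: A=-1 B=6 C=0 D=0 ZF=0 PC=5 HALTED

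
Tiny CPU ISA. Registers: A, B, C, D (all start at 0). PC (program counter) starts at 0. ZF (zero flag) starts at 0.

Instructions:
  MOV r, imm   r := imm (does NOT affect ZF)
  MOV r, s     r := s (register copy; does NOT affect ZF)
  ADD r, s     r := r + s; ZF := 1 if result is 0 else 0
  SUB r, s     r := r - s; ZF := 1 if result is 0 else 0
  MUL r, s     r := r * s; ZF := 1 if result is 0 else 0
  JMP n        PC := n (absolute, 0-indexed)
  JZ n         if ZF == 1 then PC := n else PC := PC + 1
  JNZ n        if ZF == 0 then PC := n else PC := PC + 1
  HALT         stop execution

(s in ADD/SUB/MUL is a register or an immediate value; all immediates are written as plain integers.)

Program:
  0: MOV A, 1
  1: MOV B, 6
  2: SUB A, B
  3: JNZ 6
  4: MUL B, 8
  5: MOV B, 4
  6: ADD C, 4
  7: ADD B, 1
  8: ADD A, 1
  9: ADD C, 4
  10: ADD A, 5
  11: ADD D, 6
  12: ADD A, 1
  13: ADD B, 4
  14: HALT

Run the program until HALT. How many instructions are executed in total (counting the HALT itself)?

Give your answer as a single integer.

Step 1: PC=0 exec 'MOV A, 1'. After: A=1 B=0 C=0 D=0 ZF=0 PC=1
Step 2: PC=1 exec 'MOV B, 6'. After: A=1 B=6 C=0 D=0 ZF=0 PC=2
Step 3: PC=2 exec 'SUB A, B'. After: A=-5 B=6 C=0 D=0 ZF=0 PC=3
Step 4: PC=3 exec 'JNZ 6'. After: A=-5 B=6 C=0 D=0 ZF=0 PC=6
Step 5: PC=6 exec 'ADD C, 4'. After: A=-5 B=6 C=4 D=0 ZF=0 PC=7
Step 6: PC=7 exec 'ADD B, 1'. After: A=-5 B=7 C=4 D=0 ZF=0 PC=8
Step 7: PC=8 exec 'ADD A, 1'. After: A=-4 B=7 C=4 D=0 ZF=0 PC=9
Step 8: PC=9 exec 'ADD C, 4'. After: A=-4 B=7 C=8 D=0 ZF=0 PC=10
Step 9: PC=10 exec 'ADD A, 5'. After: A=1 B=7 C=8 D=0 ZF=0 PC=11
Step 10: PC=11 exec 'ADD D, 6'. After: A=1 B=7 C=8 D=6 ZF=0 PC=12
Step 11: PC=12 exec 'ADD A, 1'. After: A=2 B=7 C=8 D=6 ZF=0 PC=13
Step 12: PC=13 exec 'ADD B, 4'. After: A=2 B=11 C=8 D=6 ZF=0 PC=14
Step 13: PC=14 exec 'HALT'. After: A=2 B=11 C=8 D=6 ZF=0 PC=14 HALTED
Total instructions executed: 13

Answer: 13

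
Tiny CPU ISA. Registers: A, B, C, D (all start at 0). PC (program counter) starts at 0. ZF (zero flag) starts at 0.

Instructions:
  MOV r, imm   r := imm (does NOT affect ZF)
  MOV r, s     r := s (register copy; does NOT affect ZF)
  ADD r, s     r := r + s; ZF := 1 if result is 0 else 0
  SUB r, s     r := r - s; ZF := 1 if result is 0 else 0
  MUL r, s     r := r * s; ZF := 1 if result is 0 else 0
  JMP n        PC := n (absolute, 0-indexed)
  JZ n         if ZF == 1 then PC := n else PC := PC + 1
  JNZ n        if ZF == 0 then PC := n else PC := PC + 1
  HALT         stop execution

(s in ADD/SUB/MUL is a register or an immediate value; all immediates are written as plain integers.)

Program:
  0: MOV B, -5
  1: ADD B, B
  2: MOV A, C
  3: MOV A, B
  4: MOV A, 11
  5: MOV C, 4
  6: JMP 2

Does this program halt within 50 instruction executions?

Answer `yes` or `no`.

Answer: no

Derivation:
Step 1: PC=0 exec 'MOV B, -5'. After: A=0 B=-5 C=0 D=0 ZF=0 PC=1
Step 2: PC=1 exec 'ADD B, B'. After: A=0 B=-10 C=0 D=0 ZF=0 PC=2
Step 3: PC=2 exec 'MOV A, C'. After: A=0 B=-10 C=0 D=0 ZF=0 PC=3
Step 4: PC=3 exec 'MOV A, B'. After: A=-10 B=-10 C=0 D=0 ZF=0 PC=4
Step 5: PC=4 exec 'MOV A, 11'. After: A=11 B=-10 C=0 D=0 ZF=0 PC=5
Step 6: PC=5 exec 'MOV C, 4'. After: A=11 B=-10 C=4 D=0 ZF=0 PC=6
Step 7: PC=6 exec 'JMP 2'. After: A=11 B=-10 C=4 D=0 ZF=0 PC=2
Step 8: PC=2 exec 'MOV A, C'. After: A=4 B=-10 C=4 D=0 ZF=0 PC=3
Step 9: PC=3 exec 'MOV A, B'. After: A=-10 B=-10 C=4 D=0 ZF=0 PC=4
Step 10: PC=4 exec 'MOV A, 11'. After: A=11 B=-10 C=4 D=0 ZF=0 PC=5
Step 11: PC=5 exec 'MOV C, 4'. After: A=11 B=-10 C=4 D=0 ZF=0 PC=6
State after step 11 equals state after step 6: the program is in a cycle of length 5 and will never halt.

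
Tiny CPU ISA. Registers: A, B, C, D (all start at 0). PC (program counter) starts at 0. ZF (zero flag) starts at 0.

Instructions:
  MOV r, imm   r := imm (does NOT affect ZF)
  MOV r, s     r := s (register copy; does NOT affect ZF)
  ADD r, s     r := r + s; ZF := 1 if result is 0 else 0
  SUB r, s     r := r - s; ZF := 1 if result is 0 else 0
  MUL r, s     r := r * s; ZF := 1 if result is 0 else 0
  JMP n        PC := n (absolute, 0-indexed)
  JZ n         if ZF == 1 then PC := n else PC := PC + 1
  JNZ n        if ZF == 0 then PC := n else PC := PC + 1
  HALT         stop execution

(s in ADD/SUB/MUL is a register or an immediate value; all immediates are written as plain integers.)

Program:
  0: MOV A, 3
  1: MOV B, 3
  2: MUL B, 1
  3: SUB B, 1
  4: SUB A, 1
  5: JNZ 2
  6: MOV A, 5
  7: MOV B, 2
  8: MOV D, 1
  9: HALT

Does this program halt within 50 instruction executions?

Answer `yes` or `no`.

Answer: yes

Derivation:
Step 1: PC=0 exec 'MOV A, 3'. After: A=3 B=0 C=0 D=0 ZF=0 PC=1
Step 2: PC=1 exec 'MOV B, 3'. After: A=3 B=3 C=0 D=0 ZF=0 PC=2
Step 3: PC=2 exec 'MUL B, 1'. After: A=3 B=3 C=0 D=0 ZF=0 PC=3
Step 4: PC=3 exec 'SUB B, 1'. After: A=3 B=2 C=0 D=0 ZF=0 PC=4
Step 5: PC=4 exec 'SUB A, 1'. After: A=2 B=2 C=0 D=0 ZF=0 PC=5
Step 6: PC=5 exec 'JNZ 2'. After: A=2 B=2 C=0 D=0 ZF=0 PC=2
Step 7: PC=2 exec 'MUL B, 1'. After: A=2 B=2 C=0 D=0 ZF=0 PC=3
Step 8: PC=3 exec 'SUB B, 1'. After: A=2 B=1 C=0 D=0 ZF=0 PC=4
Step 9: PC=4 exec 'SUB A, 1'. After: A=1 B=1 C=0 D=0 ZF=0 PC=5
Step 10: PC=5 exec 'JNZ 2'. After: A=1 B=1 C=0 D=0 ZF=0 PC=2
Step 11: PC=2 exec 'MUL B, 1'. After: A=1 B=1 C=0 D=0 ZF=0 PC=3
Step 12: PC=3 exec 'SUB B, 1'. After: A=1 B=0 C=0 D=0 ZF=1 PC=4
Step 13: PC=4 exec 'SUB A, 1'. After: A=0 B=0 C=0 D=0 ZF=1 PC=5
Step 14: PC=5 exec 'JNZ 2'. After: A=0 B=0 C=0 D=0 ZF=1 PC=6
Step 15: PC=6 exec 'MOV A, 5'. After: A=5 B=0 C=0 D=0 ZF=1 PC=7
Step 16: PC=7 exec 'MOV B, 2'. After: A=5 B=2 C=0 D=0 ZF=1 PC=8
Step 17: PC=8 exec 'MOV D, 1'. After: A=5 B=2 C=0 D=1 ZF=1 PC=9
Step 18: PC=9 exec 'HALT'. After: A=5 B=2 C=0 D=1 ZF=1 PC=9 HALTED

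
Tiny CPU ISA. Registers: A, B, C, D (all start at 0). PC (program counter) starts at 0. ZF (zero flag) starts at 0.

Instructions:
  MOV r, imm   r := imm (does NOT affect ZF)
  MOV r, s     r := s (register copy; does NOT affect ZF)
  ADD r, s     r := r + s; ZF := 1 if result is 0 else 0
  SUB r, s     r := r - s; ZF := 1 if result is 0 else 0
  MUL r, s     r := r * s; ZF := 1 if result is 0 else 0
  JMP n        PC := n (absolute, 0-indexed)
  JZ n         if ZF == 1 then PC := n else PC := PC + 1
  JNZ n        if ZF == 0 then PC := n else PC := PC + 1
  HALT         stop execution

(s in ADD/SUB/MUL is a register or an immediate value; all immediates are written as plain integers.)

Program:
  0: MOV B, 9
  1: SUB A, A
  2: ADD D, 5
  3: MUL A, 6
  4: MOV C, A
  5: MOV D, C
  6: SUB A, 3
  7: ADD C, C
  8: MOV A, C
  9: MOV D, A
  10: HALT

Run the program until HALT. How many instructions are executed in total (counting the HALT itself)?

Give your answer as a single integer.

Answer: 11

Derivation:
Step 1: PC=0 exec 'MOV B, 9'. After: A=0 B=9 C=0 D=0 ZF=0 PC=1
Step 2: PC=1 exec 'SUB A, A'. After: A=0 B=9 C=0 D=0 ZF=1 PC=2
Step 3: PC=2 exec 'ADD D, 5'. After: A=0 B=9 C=0 D=5 ZF=0 PC=3
Step 4: PC=3 exec 'MUL A, 6'. After: A=0 B=9 C=0 D=5 ZF=1 PC=4
Step 5: PC=4 exec 'MOV C, A'. After: A=0 B=9 C=0 D=5 ZF=1 PC=5
Step 6: PC=5 exec 'MOV D, C'. After: A=0 B=9 C=0 D=0 ZF=1 PC=6
Step 7: PC=6 exec 'SUB A, 3'. After: A=-3 B=9 C=0 D=0 ZF=0 PC=7
Step 8: PC=7 exec 'ADD C, C'. After: A=-3 B=9 C=0 D=0 ZF=1 PC=8
Step 9: PC=8 exec 'MOV A, C'. After: A=0 B=9 C=0 D=0 ZF=1 PC=9
Step 10: PC=9 exec 'MOV D, A'. After: A=0 B=9 C=0 D=0 ZF=1 PC=10
Step 11: PC=10 exec 'HALT'. After: A=0 B=9 C=0 D=0 ZF=1 PC=10 HALTED
Total instructions executed: 11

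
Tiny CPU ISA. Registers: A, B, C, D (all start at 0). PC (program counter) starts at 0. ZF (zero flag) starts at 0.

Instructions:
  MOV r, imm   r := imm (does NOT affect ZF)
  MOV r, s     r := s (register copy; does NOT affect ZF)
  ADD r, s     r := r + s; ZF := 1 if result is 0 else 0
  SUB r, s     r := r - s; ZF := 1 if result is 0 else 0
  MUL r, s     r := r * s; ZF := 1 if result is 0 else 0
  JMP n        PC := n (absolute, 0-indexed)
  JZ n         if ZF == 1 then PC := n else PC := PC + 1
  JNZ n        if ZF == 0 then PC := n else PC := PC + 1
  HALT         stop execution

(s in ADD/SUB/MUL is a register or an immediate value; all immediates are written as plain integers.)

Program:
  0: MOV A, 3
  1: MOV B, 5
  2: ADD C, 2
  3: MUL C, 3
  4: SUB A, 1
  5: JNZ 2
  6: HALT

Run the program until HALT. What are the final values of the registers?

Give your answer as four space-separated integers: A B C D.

Answer: 0 5 78 0

Derivation:
Step 1: PC=0 exec 'MOV A, 3'. After: A=3 B=0 C=0 D=0 ZF=0 PC=1
Step 2: PC=1 exec 'MOV B, 5'. After: A=3 B=5 C=0 D=0 ZF=0 PC=2
Step 3: PC=2 exec 'ADD C, 2'. After: A=3 B=5 C=2 D=0 ZF=0 PC=3
Step 4: PC=3 exec 'MUL C, 3'. After: A=3 B=5 C=6 D=0 ZF=0 PC=4
Step 5: PC=4 exec 'SUB A, 1'. After: A=2 B=5 C=6 D=0 ZF=0 PC=5
Step 6: PC=5 exec 'JNZ 2'. After: A=2 B=5 C=6 D=0 ZF=0 PC=2
Step 7: PC=2 exec 'ADD C, 2'. After: A=2 B=5 C=8 D=0 ZF=0 PC=3
Step 8: PC=3 exec 'MUL C, 3'. After: A=2 B=5 C=24 D=0 ZF=0 PC=4
Step 9: PC=4 exec 'SUB A, 1'. After: A=1 B=5 C=24 D=0 ZF=0 PC=5
Step 10: PC=5 exec 'JNZ 2'. After: A=1 B=5 C=24 D=0 ZF=0 PC=2
Step 11: PC=2 exec 'ADD C, 2'. After: A=1 B=5 C=26 D=0 ZF=0 PC=3
Step 12: PC=3 exec 'MUL C, 3'. After: A=1 B=5 C=78 D=0 ZF=0 PC=4
Step 13: PC=4 exec 'SUB A, 1'. After: A=0 B=5 C=78 D=0 ZF=1 PC=5
Step 14: PC=5 exec 'JNZ 2'. After: A=0 B=5 C=78 D=0 ZF=1 PC=6
Step 15: PC=6 exec 'HALT'. After: A=0 B=5 C=78 D=0 ZF=1 PC=6 HALTED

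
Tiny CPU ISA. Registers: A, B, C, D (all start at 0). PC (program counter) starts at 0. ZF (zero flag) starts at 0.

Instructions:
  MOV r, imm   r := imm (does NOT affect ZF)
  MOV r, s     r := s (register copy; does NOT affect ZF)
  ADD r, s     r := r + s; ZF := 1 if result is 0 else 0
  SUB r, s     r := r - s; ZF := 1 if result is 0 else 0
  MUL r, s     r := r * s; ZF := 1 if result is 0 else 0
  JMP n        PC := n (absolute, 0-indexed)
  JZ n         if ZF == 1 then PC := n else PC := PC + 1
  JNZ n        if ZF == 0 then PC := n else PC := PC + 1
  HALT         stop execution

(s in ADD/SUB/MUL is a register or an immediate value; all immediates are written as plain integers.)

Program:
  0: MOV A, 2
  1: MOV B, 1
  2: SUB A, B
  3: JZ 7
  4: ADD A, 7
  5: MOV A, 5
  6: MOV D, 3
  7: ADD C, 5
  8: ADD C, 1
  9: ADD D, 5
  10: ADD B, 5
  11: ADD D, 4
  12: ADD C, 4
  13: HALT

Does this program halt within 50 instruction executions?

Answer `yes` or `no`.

Step 1: PC=0 exec 'MOV A, 2'. After: A=2 B=0 C=0 D=0 ZF=0 PC=1
Step 2: PC=1 exec 'MOV B, 1'. After: A=2 B=1 C=0 D=0 ZF=0 PC=2
Step 3: PC=2 exec 'SUB A, B'. After: A=1 B=1 C=0 D=0 ZF=0 PC=3
Step 4: PC=3 exec 'JZ 7'. After: A=1 B=1 C=0 D=0 ZF=0 PC=4
Step 5: PC=4 exec 'ADD A, 7'. After: A=8 B=1 C=0 D=0 ZF=0 PC=5
Step 6: PC=5 exec 'MOV A, 5'. After: A=5 B=1 C=0 D=0 ZF=0 PC=6
Step 7: PC=6 exec 'MOV D, 3'. After: A=5 B=1 C=0 D=3 ZF=0 PC=7
Step 8: PC=7 exec 'ADD C, 5'. After: A=5 B=1 C=5 D=3 ZF=0 PC=8
Step 9: PC=8 exec 'ADD C, 1'. After: A=5 B=1 C=6 D=3 ZF=0 PC=9
Step 10: PC=9 exec 'ADD D, 5'. After: A=5 B=1 C=6 D=8 ZF=0 PC=10
Step 11: PC=10 exec 'ADD B, 5'. After: A=5 B=6 C=6 D=8 ZF=0 PC=11
Step 12: PC=11 exec 'ADD D, 4'. After: A=5 B=6 C=6 D=12 ZF=0 PC=12
Step 13: PC=12 exec 'ADD C, 4'. After: A=5 B=6 C=10 D=12 ZF=0 PC=13
Step 14: PC=13 exec 'HALT'. After: A=5 B=6 C=10 D=12 ZF=0 PC=13 HALTED

Answer: yes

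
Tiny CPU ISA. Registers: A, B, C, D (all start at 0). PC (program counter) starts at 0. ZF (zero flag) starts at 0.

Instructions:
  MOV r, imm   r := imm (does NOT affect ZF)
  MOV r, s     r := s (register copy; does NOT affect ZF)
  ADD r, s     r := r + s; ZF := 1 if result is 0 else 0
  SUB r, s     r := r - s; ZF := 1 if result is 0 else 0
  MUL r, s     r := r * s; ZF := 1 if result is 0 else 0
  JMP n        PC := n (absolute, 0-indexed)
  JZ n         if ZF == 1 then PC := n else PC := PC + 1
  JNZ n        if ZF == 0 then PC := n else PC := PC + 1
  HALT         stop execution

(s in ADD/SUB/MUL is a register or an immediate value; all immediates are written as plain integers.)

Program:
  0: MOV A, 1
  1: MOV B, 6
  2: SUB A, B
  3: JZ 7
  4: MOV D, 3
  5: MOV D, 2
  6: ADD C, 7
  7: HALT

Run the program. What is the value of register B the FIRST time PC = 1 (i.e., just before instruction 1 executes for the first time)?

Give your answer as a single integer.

Step 1: PC=0 exec 'MOV A, 1'. After: A=1 B=0 C=0 D=0 ZF=0 PC=1
First time PC=1: B=0

0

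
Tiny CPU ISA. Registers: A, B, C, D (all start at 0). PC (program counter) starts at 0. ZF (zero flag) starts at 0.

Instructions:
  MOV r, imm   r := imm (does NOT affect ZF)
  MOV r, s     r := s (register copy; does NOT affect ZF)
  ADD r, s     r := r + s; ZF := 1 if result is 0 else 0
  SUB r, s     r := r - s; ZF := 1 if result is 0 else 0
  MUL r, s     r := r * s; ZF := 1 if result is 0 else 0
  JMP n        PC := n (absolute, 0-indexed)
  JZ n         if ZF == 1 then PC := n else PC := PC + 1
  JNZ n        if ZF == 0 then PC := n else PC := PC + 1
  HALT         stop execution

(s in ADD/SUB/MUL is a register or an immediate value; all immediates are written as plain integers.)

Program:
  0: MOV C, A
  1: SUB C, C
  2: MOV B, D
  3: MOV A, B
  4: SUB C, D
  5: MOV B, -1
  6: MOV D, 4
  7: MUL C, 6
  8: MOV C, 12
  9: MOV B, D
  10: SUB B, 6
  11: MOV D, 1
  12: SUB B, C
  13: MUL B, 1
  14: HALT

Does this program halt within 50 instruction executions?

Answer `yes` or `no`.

Answer: yes

Derivation:
Step 1: PC=0 exec 'MOV C, A'. After: A=0 B=0 C=0 D=0 ZF=0 PC=1
Step 2: PC=1 exec 'SUB C, C'. After: A=0 B=0 C=0 D=0 ZF=1 PC=2
Step 3: PC=2 exec 'MOV B, D'. After: A=0 B=0 C=0 D=0 ZF=1 PC=3
Step 4: PC=3 exec 'MOV A, B'. After: A=0 B=0 C=0 D=0 ZF=1 PC=4
Step 5: PC=4 exec 'SUB C, D'. After: A=0 B=0 C=0 D=0 ZF=1 PC=5
Step 6: PC=5 exec 'MOV B, -1'. After: A=0 B=-1 C=0 D=0 ZF=1 PC=6
Step 7: PC=6 exec 'MOV D, 4'. After: A=0 B=-1 C=0 D=4 ZF=1 PC=7
Step 8: PC=7 exec 'MUL C, 6'. After: A=0 B=-1 C=0 D=4 ZF=1 PC=8
Step 9: PC=8 exec 'MOV C, 12'. After: A=0 B=-1 C=12 D=4 ZF=1 PC=9
Step 10: PC=9 exec 'MOV B, D'. After: A=0 B=4 C=12 D=4 ZF=1 PC=10
Step 11: PC=10 exec 'SUB B, 6'. After: A=0 B=-2 C=12 D=4 ZF=0 PC=11
Step 12: PC=11 exec 'MOV D, 1'. After: A=0 B=-2 C=12 D=1 ZF=0 PC=12
Step 13: PC=12 exec 'SUB B, C'. After: A=0 B=-14 C=12 D=1 ZF=0 PC=13
Step 14: PC=13 exec 'MUL B, 1'. After: A=0 B=-14 C=12 D=1 ZF=0 PC=14
Step 15: PC=14 exec 'HALT'. After: A=0 B=-14 C=12 D=1 ZF=0 PC=14 HALTED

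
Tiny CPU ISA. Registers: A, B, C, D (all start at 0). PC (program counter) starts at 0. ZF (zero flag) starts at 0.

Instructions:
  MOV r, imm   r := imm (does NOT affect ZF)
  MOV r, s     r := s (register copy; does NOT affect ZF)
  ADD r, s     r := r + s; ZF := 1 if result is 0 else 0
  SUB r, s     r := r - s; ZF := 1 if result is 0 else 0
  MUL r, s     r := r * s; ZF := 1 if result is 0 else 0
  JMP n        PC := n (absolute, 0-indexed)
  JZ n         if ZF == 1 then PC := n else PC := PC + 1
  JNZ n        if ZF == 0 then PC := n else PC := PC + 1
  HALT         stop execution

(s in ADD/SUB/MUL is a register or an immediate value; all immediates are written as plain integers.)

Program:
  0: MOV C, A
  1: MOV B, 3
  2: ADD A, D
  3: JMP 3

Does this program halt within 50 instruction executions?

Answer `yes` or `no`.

Step 1: PC=0 exec 'MOV C, A'. After: A=0 B=0 C=0 D=0 ZF=0 PC=1
Step 2: PC=1 exec 'MOV B, 3'. After: A=0 B=3 C=0 D=0 ZF=0 PC=2
Step 3: PC=2 exec 'ADD A, D'. After: A=0 B=3 C=0 D=0 ZF=1 PC=3
Step 4: PC=3 exec 'JMP 3'. After: A=0 B=3 C=0 D=0 ZF=1 PC=3
State after step 4 equals state after step 3: the program is in a cycle of length 1 and will never halt.

Answer: no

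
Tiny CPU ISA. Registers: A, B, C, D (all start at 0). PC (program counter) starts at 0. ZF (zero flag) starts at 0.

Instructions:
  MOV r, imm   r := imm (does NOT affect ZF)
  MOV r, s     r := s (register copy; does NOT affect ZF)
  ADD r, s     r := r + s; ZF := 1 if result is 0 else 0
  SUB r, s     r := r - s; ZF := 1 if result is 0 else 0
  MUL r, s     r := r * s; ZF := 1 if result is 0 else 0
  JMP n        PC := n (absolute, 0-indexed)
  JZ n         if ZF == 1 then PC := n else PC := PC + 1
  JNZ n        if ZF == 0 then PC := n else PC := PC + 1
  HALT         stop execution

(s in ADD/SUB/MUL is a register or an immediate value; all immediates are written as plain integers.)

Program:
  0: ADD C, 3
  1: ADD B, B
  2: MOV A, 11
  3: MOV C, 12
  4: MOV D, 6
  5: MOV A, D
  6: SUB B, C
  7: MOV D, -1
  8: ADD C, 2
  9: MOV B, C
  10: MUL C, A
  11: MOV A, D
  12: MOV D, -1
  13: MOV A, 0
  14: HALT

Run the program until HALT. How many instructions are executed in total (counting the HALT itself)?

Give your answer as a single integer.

Step 1: PC=0 exec 'ADD C, 3'. After: A=0 B=0 C=3 D=0 ZF=0 PC=1
Step 2: PC=1 exec 'ADD B, B'. After: A=0 B=0 C=3 D=0 ZF=1 PC=2
Step 3: PC=2 exec 'MOV A, 11'. After: A=11 B=0 C=3 D=0 ZF=1 PC=3
Step 4: PC=3 exec 'MOV C, 12'. After: A=11 B=0 C=12 D=0 ZF=1 PC=4
Step 5: PC=4 exec 'MOV D, 6'. After: A=11 B=0 C=12 D=6 ZF=1 PC=5
Step 6: PC=5 exec 'MOV A, D'. After: A=6 B=0 C=12 D=6 ZF=1 PC=6
Step 7: PC=6 exec 'SUB B, C'. After: A=6 B=-12 C=12 D=6 ZF=0 PC=7
Step 8: PC=7 exec 'MOV D, -1'. After: A=6 B=-12 C=12 D=-1 ZF=0 PC=8
Step 9: PC=8 exec 'ADD C, 2'. After: A=6 B=-12 C=14 D=-1 ZF=0 PC=9
Step 10: PC=9 exec 'MOV B, C'. After: A=6 B=14 C=14 D=-1 ZF=0 PC=10
Step 11: PC=10 exec 'MUL C, A'. After: A=6 B=14 C=84 D=-1 ZF=0 PC=11
Step 12: PC=11 exec 'MOV A, D'. After: A=-1 B=14 C=84 D=-1 ZF=0 PC=12
Step 13: PC=12 exec 'MOV D, -1'. After: A=-1 B=14 C=84 D=-1 ZF=0 PC=13
Step 14: PC=13 exec 'MOV A, 0'. After: A=0 B=14 C=84 D=-1 ZF=0 PC=14
Step 15: PC=14 exec 'HALT'. After: A=0 B=14 C=84 D=-1 ZF=0 PC=14 HALTED
Total instructions executed: 15

Answer: 15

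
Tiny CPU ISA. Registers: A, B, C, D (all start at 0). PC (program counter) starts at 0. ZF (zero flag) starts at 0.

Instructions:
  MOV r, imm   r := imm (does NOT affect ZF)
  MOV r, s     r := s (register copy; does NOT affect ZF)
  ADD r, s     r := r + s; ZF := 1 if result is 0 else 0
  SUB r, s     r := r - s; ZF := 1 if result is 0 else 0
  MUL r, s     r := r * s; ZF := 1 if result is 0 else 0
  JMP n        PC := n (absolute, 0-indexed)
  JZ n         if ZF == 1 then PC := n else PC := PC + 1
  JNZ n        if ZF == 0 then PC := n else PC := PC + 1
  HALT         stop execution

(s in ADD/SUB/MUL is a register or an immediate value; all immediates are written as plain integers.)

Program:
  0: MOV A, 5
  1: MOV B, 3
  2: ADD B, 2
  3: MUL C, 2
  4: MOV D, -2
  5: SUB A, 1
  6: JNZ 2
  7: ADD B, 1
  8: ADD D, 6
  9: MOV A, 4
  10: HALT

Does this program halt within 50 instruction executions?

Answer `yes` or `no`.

Step 1: PC=0 exec 'MOV A, 5'. After: A=5 B=0 C=0 D=0 ZF=0 PC=1
Step 2: PC=1 exec 'MOV B, 3'. After: A=5 B=3 C=0 D=0 ZF=0 PC=2
Step 3: PC=2 exec 'ADD B, 2'. After: A=5 B=5 C=0 D=0 ZF=0 PC=3
Step 4: PC=3 exec 'MUL C, 2'. After: A=5 B=5 C=0 D=0 ZF=1 PC=4
Step 5: PC=4 exec 'MOV D, -2'. After: A=5 B=5 C=0 D=-2 ZF=1 PC=5
Step 6: PC=5 exec 'SUB A, 1'. After: A=4 B=5 C=0 D=-2 ZF=0 PC=6
Step 7: PC=6 exec 'JNZ 2'. After: A=4 B=5 C=0 D=-2 ZF=0 PC=2
Step 8: PC=2 exec 'ADD B, 2'. After: A=4 B=7 C=0 D=-2 ZF=0 PC=3
Step 9: PC=3 exec 'MUL C, 2'. After: A=4 B=7 C=0 D=-2 ZF=1 PC=4
Step 10: PC=4 exec 'MOV D, -2'. After: A=4 B=7 C=0 D=-2 ZF=1 PC=5
Step 11: PC=5 exec 'SUB A, 1'. After: A=3 B=7 C=0 D=-2 ZF=0 PC=6
Step 12: PC=6 exec 'JNZ 2'. After: A=3 B=7 C=0 D=-2 ZF=0 PC=2
Step 13: PC=2 exec 'ADD B, 2'. After: A=3 B=9 C=0 D=-2 ZF=0 PC=3
Step 14: PC=3 exec 'MUL C, 2'. After: A=3 B=9 C=0 D=-2 ZF=1 PC=4
Step 15: PC=4 exec 'MOV D, -2'. After: A=3 B=9 C=0 D=-2 ZF=1 PC=5
Step 16: PC=5 exec 'SUB A, 1'. After: A=2 B=9 C=0 D=-2 ZF=0 PC=6
Step 17: PC=6 exec 'JNZ 2'. After: A=2 B=9 C=0 D=-2 ZF=0 PC=2
Step 18: PC=2 exec 'ADD B, 2'. After: A=2 B=11 C=0 D=-2 ZF=0 PC=3
Step 19: PC=3 exec 'MUL C, 2'. After: A=2 B=11 C=0 D=-2 ZF=1 PC=4
Step 20: PC=4 exec 'MOV D, -2'. After: A=2 B=11 C=0 D=-2 ZF=1 PC=5
Step 21: PC=5 exec 'SUB A, 1'. After: A=1 B=11 C=0 D=-2 ZF=0 PC=6
Step 22: PC=6 exec 'JNZ 2'. After: A=1 B=11 C=0 D=-2 ZF=0 PC=2
Step 23: PC=2 exec 'ADD B, 2'. After: A=1 B=13 C=0 D=-2 ZF=0 PC=3
Step 24: PC=3 exec 'MUL C, 2'. After: A=1 B=13 C=0 D=-2 ZF=1 PC=4
Step 25: PC=4 exec 'MOV D, -2'. After: A=1 B=13 C=0 D=-2 ZF=1 PC=5
Step 26: PC=5 exec 'SUB A, 1'. After: A=0 B=13 C=0 D=-2 ZF=1 PC=6
Step 27: PC=6 exec 'JNZ 2'. After: A=0 B=13 C=0 D=-2 ZF=1 PC=7
Step 28: PC=7 exec 'ADD B, 1'. After: A=0 B=14 C=0 D=-2 ZF=0 PC=8
Step 29: PC=8 exec 'ADD D, 6'. After: A=0 B=14 C=0 D=4 ZF=0 PC=9
Step 30: PC=9 exec 'MOV A, 4'. After: A=4 B=14 C=0 D=4 ZF=0 PC=10
Step 31: PC=10 exec 'HALT'. After: A=4 B=14 C=0 D=4 ZF=0 PC=10 HALTED

Answer: yes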